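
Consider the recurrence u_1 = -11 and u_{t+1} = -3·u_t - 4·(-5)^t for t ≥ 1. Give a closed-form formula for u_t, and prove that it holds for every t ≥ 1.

u_t = -(-3)^(t - 1) + 2(-5)^t

Computing the first terms: u_1 = -11, u_2 = 53, u_3 = -259. This suggests u_t = -(-3)^(t - 1) + 2(-5)^t.
Base step (t = 1): the formula gives -11 = -11 = u_1.
For the inductive step, assume it holds for an arbitrary k ≥ 1, so u_k = -(-3)^(k - 1) + 2(-5)^k.
Then u_{k+1} = -3·u_k - 4·(-5)^k = -3·(-(-3)^(k - 1) + 2(-5)^k) - 4·(-5)^k = -(-3)^k + 2(-5)^(k + 1) = -(-3)^((k+1) - 1) + 2(-5)^(k+1),
which is the claimed formula at t = k+1.
Hence, by induction on t, the claim holds for every t ≥ 1.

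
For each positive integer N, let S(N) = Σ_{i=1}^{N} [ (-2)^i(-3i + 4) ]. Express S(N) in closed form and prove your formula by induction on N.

We claim S(N) = 2(-2)^N(-N + 1) - 2 for all N ≥ 1.
For the base case N = 1: S(1) = -2, and the closed form gives -2. They agree.
For the inductive step, assume it holds for an arbitrary i ≥ 1, so S(i) = 2(-2)^i(-i + 1) - 2.
Then S(i+1) = S(i) + ((-2)^(i + 1)(-3i + 1)) = (2(-2)^i(-i + 1) - 2) + ((-2)^(i + 1)(-3i + 1)).
Simplifying, S(i+1) = 4(-2)^i·i - 2 = 2(-2)^(i+1)(-(i+1) + 1) - 2,
which is the closed form with N = i+1.
Hence, by induction on N, the claim holds for every N ≥ 1.

S(N) = 2(-2)^N(-N + 1) - 2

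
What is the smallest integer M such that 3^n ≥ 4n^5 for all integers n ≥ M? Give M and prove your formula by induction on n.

At n = 12: 531441 < 995328, so the inequality fails and M ≥ 13. We prove 3^n ≥ 4n^5 for all n ≥ 13.
Base case (n = 13): 3^n = 1594323 and 4n^5 = 1485172, so 1594323 ≥ 1485172.
For the inductive step, assume it holds for an arbitrary p ≥ 13, so 3^p ≥ 4p^5.
Then 3^(p + 1) = 3·(3^p) ≥ 3·(4p^5).
Also, for p ≥ 13 we have 3·(4p^5) ≥ 4(p+1)^5, since 3 ≥ (1 + 1/p)^5 for all p ≥ 13.
Combining, 3^(p + 1) ≥ 4(p+1)^5.
This completes the induction.
Hence the smallest such M is 13.

M = 13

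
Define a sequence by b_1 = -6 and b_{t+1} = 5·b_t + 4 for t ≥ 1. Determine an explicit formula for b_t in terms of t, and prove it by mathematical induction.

b_t = -5^t - 1

Computing the first terms: b_1 = -6, b_2 = -26, b_3 = -126. This suggests b_t = -5^t - 1.
For the base case t = 1: the formula gives -6 = -6 = b_1.
Inductive step: suppose the statement holds for some r ≥ 1, so b_r = -5^r - 1.
Then b_{r+1} = 5·b_r + 4 = 5·(-5^r - 1) + 4 = -5^(r + 1) - 1,
which is the claimed formula at t = r+1.
By the principle of mathematical induction, the result holds for all t ≥ 1.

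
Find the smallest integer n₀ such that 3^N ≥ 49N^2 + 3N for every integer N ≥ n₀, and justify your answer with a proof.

n₀ = 8

At N = 7: 2187 < 2422, so the inequality fails and n₀ ≥ 8. We prove 3^N ≥ 49N^2 + 3N for all N ≥ 8.
Base step (N = 8): 3^N = 6561 and 49N^2 + 3N = 3160, so 6561 ≥ 3160.
For the inductive step, assume it holds for an arbitrary i ≥ 8, so 3^i ≥ 49i^2 + 3i.
Then 3^(i + 1) = 3·(3^i) ≥ 3·(49i^2 + 3i).
Also, for i ≥ 8 we have 3·(49i^2 + 3i) ≥ 49(i+1)^2 + 3(i+1), since 3·(49i^2 + 3i) − (49(i+1)^2 + 3(i+1)) = 98i^2 - 92i - 52, which is nonnegative for all i ≥ 8.
Combining, 3^(i + 1) ≥ 49(i+1)^2 + 3(i+1).
By the principle of mathematical induction, the result holds for all N ≥ 8.
Hence the smallest such n₀ is 8.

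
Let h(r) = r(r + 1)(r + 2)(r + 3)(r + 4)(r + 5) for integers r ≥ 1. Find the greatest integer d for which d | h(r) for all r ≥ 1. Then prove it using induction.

Computing the first values: h(1) = 720 and h(2) = 5040; gcd(720, 5040) = 720, so d ≤ 720.
We prove 720 | r(r + 1)(r + 2)(r + 3)(r + 4)(r + 5) for all r ≥ 1 by induction on r.
When r = 1: h(1) = 720 = 720·(1), so 720 | h(1).
Suppose the result is true for r = k, i.e. 720 | h(k). Then
h(k+1) − h(k) = (k+1)·(k+2)·(k+3)·(k+4)·(k+5)·(k+6) − k·(k+1)·(k+2)·(k+3)·(k+4)·(k+5) = (k+1)·(k+2)·(k+3)·(k+4)·(k+5)·[(k+6) − k] = 6·(k+1)·(k+2)·(k+3)·(k+4)·(k+5). The product of 5 consecutive integers is divisible by (5)! = 120, so h(k+1) − h(k) is divisible by 6·120 = 720. By the inductive hypothesis 720 | h(k), hence 720 | h(k+1).
Hence, by induction on r, the claim holds for every r ≥ 1.
Therefore the largest such d is 720.

d = 720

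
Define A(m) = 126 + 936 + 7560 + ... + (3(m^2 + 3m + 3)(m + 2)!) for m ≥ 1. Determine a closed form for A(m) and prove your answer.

A(m) = (3m + 3)(m + 3)! - 18

We claim A(m) = (3m + 3)(m + 3)! - 18 for all m ≥ 1.
When m = 1: A(1) = 126, and the closed form gives 126. They agree.
Suppose the result is true for m = i, so A(i) = (3i + 3)(i + 3)! - 18.
Then A(i+1) = A(i) + (3(i^2 + 5i + 7)(i + 3)!) = ((3i + 3)(i + 3)! - 18) + (3(i^2 + 5i + 7)(i + 3)!).
Simplifying, A(i+1) = (3(i+1) + 3)((i+1) + 3)! - 18,
which is the closed form with m = i+1.
Hence, by induction on m, the claim holds for every m ≥ 1.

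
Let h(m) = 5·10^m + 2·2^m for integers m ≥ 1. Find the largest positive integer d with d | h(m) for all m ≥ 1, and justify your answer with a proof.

d = 2

Computing the first values: h(1) = 54 and h(2) = 508; gcd(54, 508) = 2, so d ≤ 2.
We prove 2 | 5·10^m + 2·2^m for all m ≥ 1 by induction on m.
Base step (m = 1): h(1) = 54 = 2·(27), so 2 | h(1).
Inductive step: assume the claim holds for m = i, i.e. 2 | h(i). Then
h(i+1) − 10·h(i) = (5·10^(i+1) + 2·2^(i+1)) − 10·(5·10^i + 2·2^i) = (2)·2^i·(2 − 10) = (-16)·2^i. Since 2 | h(i) by the inductive hypothesis, 2 | 10·h(i); and 2 | -16 since -16 = 2·-8. Therefore 2 | h(i+1).
By the principle of mathematical induction, the result holds for all m ≥ 1.
Therefore the largest such d is 2.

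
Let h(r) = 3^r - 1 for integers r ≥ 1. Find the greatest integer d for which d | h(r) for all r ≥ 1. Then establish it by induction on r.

Computing the first values: h(1) = 2 and h(2) = 8; gcd(2, 8) = 2, so d ≤ 2.
We prove 2 | 3^r - 1 for all r ≥ 1 by induction on r.
Base step (r = 1): h(1) = 2 = 2·(1), so 2 | h(1).
Inductive step: suppose the statement holds for some k ≥ 1, i.e. 2 | h(k). Then
3^{k+1} − 1^{k+1} = 3·3^k − 1·1^k = 3·(3^k − 1^k) + (2)·1^k. The first term is divisible by 2 by the inductive hypothesis, and the second term (2)·1^k is divisible by 2 since 2 | 2. Hence 2 | h(k+1).
This completes the induction.
Therefore the largest such d is 2.

d = 2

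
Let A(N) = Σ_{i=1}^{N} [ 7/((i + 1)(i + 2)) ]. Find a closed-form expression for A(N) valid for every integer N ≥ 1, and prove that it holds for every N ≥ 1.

A(N) = 7N/(2(N + 2))

We claim A(N) = 7N/(2(N + 2)) for all N ≥ 1.
For the base case N = 1: A(1) = 7/6, and the closed form gives 7/6. They agree.
Suppose the result is true for N = i, so A(i) = 7i/(2(i + 2)).
Then A(i+1) = A(i) + (7/((i + 2)(i + 3))) = (7i/(2(i + 2))) + (7/((i + 2)(i + 3))).
Simplifying, A(i+1) = 7(i + 1)/(2(i + 3)) = 7(i+1)/(2((i+1) + 2)),
which is the closed form with N = i+1.
This completes the induction.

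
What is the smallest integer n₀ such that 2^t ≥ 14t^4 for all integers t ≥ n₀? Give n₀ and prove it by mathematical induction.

n₀ = 22

At t = 21: 2097152 < 2722734, so the inequality fails and n₀ ≥ 22. We prove 2^t ≥ 14t^4 for all t ≥ 22.
When t = 22: 2^t = 4194304 and 14t^4 = 3279584, so 4194304 ≥ 3279584.
For the inductive step, assume it holds for an arbitrary k ≥ 22, so 2^k ≥ 14k^4.
Then 2^(k + 1) = 2·(2^k) ≥ 2·(14k^4).
Also, for k ≥ 22 we have 2·(14k^4) ≥ 14(k+1)^4, since 2 ≥ (1 + 1/k)^4 for all k ≥ 22.
Combining, 2^(k + 1) ≥ 14(k+1)^4.
This completes the induction.
Hence the smallest such n₀ is 22.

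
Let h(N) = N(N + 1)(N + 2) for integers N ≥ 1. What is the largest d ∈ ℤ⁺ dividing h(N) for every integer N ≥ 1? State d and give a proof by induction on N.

d = 6

Computing the first values: h(1) = 6 and h(2) = 24; gcd(6, 24) = 6, so d ≤ 6.
We prove 6 | N(N + 1)(N + 2) for all N ≥ 1 by induction on N.
For the base case N = 1: h(1) = 6 = 6·(1), so 6 | h(1).
For the inductive step, assume it holds for an arbitrary k ≥ 1, i.e. 6 | h(k). Then
h(k+1) − h(k) = (k+1)·(k+2)·(k+3) − k·(k+1)·(k+2) = (k+1)·(k+2)·[(k+3) − k] = 3·(k+1)·(k+2). The product of 2 consecutive integers is divisible by (2)! = 2, so h(k+1) − h(k) is divisible by 3·2 = 6. By the inductive hypothesis 6 | h(k), hence 6 | h(k+1).
This completes the induction.
Therefore the largest such d is 6.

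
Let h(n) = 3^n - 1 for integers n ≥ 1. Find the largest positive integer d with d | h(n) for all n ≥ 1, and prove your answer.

Computing the first values: h(1) = 2 and h(2) = 8; gcd(2, 8) = 2, so d ≤ 2.
We prove 2 | 3^n - 1 for all n ≥ 1 by induction on n.
For the base case n = 1: h(1) = 2 = 2·(1), so 2 | h(1).
For the inductive step, assume it holds for an arbitrary k ≥ 1, i.e. 2 | h(k). Then
3^{k+1} − 1^{k+1} = 3·3^k − 1·1^k = 3·(3^k − 1^k) + (2)·1^k. The first term is divisible by 2 by the inductive hypothesis, and the second term (2)·1^k is divisible by 2 since 2 | 2. Hence 2 | h(k+1).
By induction, the statement is established for all n ≥ 1.
Therefore the largest such d is 2.

d = 2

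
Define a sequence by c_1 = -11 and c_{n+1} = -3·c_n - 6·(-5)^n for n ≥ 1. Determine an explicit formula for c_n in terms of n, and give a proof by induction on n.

c_n = 4(-3)^(n - 1) + 3(-5)^n

Computing the first terms: c_1 = -11, c_2 = 63, c_3 = -339. This suggests c_n = 4(-3)^(n - 1) + 3(-5)^n.
For the base case n = 1: the formula gives -11 = -11 = c_1.
Suppose the result is true for n = k, so c_k = 4(-3)^(k - 1) + 3(-5)^k.
Then c_{k+1} = -3·c_k - 6·(-5)^k = -3·(4(-3)^(k - 1) + 3(-5)^k) - 6·(-5)^k = 4(-3)^k + 3(-5)^(k + 1) = 4(-3)^((k+1) - 1) + 3(-5)^(k+1),
which is the claimed formula at n = k+1.
By the principle of mathematical induction, the result holds for all n ≥ 1.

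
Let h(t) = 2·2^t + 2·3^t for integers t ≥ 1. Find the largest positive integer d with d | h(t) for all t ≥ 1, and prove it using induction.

Computing the first values: h(1) = 10 and h(2) = 26; gcd(10, 26) = 2, so d ≤ 2.
We prove 2 | 2·2^t + 2·3^t for all t ≥ 1 by induction on t.
Base case (t = 1): h(1) = 10 = 2·(5), so 2 | h(1).
Inductive step: suppose the statement holds for some r ≥ 1, i.e. 2 | h(r). Then
h(r+1) − 3·h(r) = (2·2^(r+1) + 2·3^(r+1)) − 3·(2·2^r + 2·3^r) = (2)·2^r·(2 − 3) = (-2)·2^r. Since 2 | h(r) by the inductive hypothesis, 2 | 3·h(r); and 2 | -2 since -2 = 2·-1. Therefore 2 | h(r+1).
By the principle of mathematical induction, the result holds for all t ≥ 1.
Therefore the largest such d is 2.

d = 2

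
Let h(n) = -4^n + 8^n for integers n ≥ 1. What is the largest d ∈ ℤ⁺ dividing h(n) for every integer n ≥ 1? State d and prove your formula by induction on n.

Computing the first values: h(1) = 4 and h(2) = 48; gcd(4, 48) = 4, so d ≤ 4.
We prove 4 | -4^n + 8^n for all n ≥ 1 by induction on n.
Base case (n = 1): h(1) = 4 = 4·(1), so 4 | h(1).
Inductive step: assume the claim holds for n = p, i.e. 4 | h(p). Then
8^{p+1} − 4^{p+1} = 8·8^p − 4·4^p = 8·(8^p − 4^p) + (4)·4^p. The first term is divisible by 4 by the inductive hypothesis, and the second term (4)·4^p is divisible by 4 since 4 | 4. Hence 4 | h(p+1).
By induction, the statement is established for all n ≥ 1.
Therefore the largest such d is 4.

d = 4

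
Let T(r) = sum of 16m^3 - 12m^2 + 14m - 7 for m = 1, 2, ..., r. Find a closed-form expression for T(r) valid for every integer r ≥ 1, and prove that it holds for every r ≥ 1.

We claim T(r) = r(4r^3 + 4r^2 + 5r - 2) for all r ≥ 1.
Base step (r = 1): T(1) = 11, and the closed form gives 11. They agree.
Inductive step: assume the claim holds for r = m, so T(m) = m(4m^3 + 4m^2 + 5m - 2).
Then T(m+1) = T(m) + (16m^3 + 36m^2 + 38m + 11) = (m(4m^3 + 4m^2 + 5m - 2)) + (16m^3 + 36m^2 + 38m + 11).
Simplifying, T(m+1) = (m + 1)(4m^3 + 16m^2 + 25m + 11) = (m+1)(4(m+1)^3 + 4(m+1)^2 + 5(m+1) - 2),
which is the closed form with r = m+1.
By the principle of mathematical induction, the result holds for all r ≥ 1.

T(r) = r(4r^3 + 4r^2 + 5r - 2)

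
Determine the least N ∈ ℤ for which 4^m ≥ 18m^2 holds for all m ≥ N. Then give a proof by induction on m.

At m = 4: 256 < 288, so the inequality fails and N ≥ 5. We prove 4^m ≥ 18m^2 for all m ≥ 5.
Base case (m = 5): 4^m = 1024 and 18m^2 = 450, so 1024 ≥ 450.
Inductive step: assume the claim holds for m = p, so 4^p ≥ 18p^2.
Then 4^(p + 1) = 4·(4^p) ≥ 4·(18p^2).
Also, for p ≥ 5 we have 4·(18p^2) ≥ 18(p+1)^2, since 4 ≥ (1 + 1/p)^2 for all p ≥ 5.
Combining, 4^(p + 1) ≥ 18(p+1)^2.
By the principle of mathematical induction, the result holds for all m ≥ 5.
Hence the smallest such N is 5.

N = 5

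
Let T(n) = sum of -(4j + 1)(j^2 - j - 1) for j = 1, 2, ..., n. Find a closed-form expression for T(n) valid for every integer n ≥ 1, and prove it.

We claim T(n) = -n(n^3 + n^2 - 3n - 4) for all n ≥ 1.
When n = 1: T(1) = 5, and the closed form gives 5. They agree.
Inductive step: assume the claim holds for n = j, so T(j) = j(-j^3 - j^2 + 3j + 4).
Then T(j+1) = T(j) + ((4j + 5)(j - (j + 1)^2 + 2)) = (j(-j^3 - j^2 + 3j + 4)) + ((4j + 5)(j - (j + 1)^2 + 2)).
Simplifying, T(j+1) = -(j + 1)(j^3 + 4j^2 + 2j - 5) = -(j+1)((j+1)^3 + (j+1)^2 - 3(j+1) - 4),
which is the closed form with n = j+1.
This completes the induction.

T(n) = -n(n^3 + n^2 - 3n - 4)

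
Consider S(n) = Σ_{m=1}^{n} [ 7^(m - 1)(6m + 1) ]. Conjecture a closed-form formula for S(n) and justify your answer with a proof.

S(n) = 7^n·n

We claim S(n) = 7^n·n for all n ≥ 1.
When n = 1: S(1) = 7, and the closed form gives 7. They agree.
Inductive step: assume the claim holds for n = m, so S(m) = 7^m·m.
Then S(m+1) = S(m) + (7^m(6m + 7)) = (7^m·m) + (7^m(6m + 7)).
Simplifying, S(m+1) = 7^(m + 1)(m + 1) = 7^(m+1)·(m+1),
which is the closed form with n = m+1.
By induction, the statement is established for all n ≥ 1.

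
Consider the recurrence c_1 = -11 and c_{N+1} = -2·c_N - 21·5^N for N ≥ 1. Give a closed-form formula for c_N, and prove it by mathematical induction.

c_N = (-2)^(N + 1) - 3·5^N

Computing the first terms: c_1 = -11, c_2 = -83, c_3 = -359. This suggests c_N = (-2)^(N + 1) - 3·5^N.
When N = 1: the formula gives -11 = -11 = c_1.
For the inductive step, assume it holds for an arbitrary i ≥ 1, so c_i = (-2)^(i + 1) - 3·5^i.
Then c_{i+1} = -2·c_i - 21·5^i = -2·((-2)^(i + 1) - 3·5^i) - 21·5^i = (-2)^(i + 2) - 3·5^(i + 1) = (-2)^((i+1) + 1) - 3·5^(i+1),
which is the claimed formula at N = i+1.
By induction, the statement is established for all N ≥ 1.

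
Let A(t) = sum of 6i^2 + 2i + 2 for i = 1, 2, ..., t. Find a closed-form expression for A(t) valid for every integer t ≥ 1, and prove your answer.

A(t) = 2t(t^2 + 2t + 2)

We claim A(t) = 2t(t^2 + 2t + 2) for all t ≥ 1.
Base step (t = 1): A(1) = 10, and the closed form gives 10. They agree.
Inductive step: suppose the statement holds for some i ≥ 1, so A(i) = 2i(i^2 + 2i + 2).
Then A(i+1) = A(i) + (6i^2 + 14i + 10) = (2i(i^2 + 2i + 2)) + (6i^2 + 14i + 10).
Simplifying, A(i+1) = 2(i + 1)(i^2 + 4i + 5) = 2(i+1)((i+1)^2 + 2(i+1) + 2),
which is the closed form with t = i+1.
By the principle of mathematical induction, the result holds for all t ≥ 1.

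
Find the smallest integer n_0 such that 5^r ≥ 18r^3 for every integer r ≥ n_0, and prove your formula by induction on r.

n_0 = 5

At r = 4: 625 < 1152, so the inequality fails and n_0 ≥ 5. We prove 5^r ≥ 18r^3 for all r ≥ 5.
Base case (r = 5): 5^r = 3125 and 18r^3 = 2250, so 3125 ≥ 2250.
Suppose the result is true for r = m, so 5^m ≥ 18m^3.
Then 5^(m + 1) = 5·(5^m) ≥ 5·(18m^3).
Also, for m ≥ 5 we have 5·(18m^3) ≥ 18(m+1)^3, since 5 ≥ (1 + 1/m)^3 for all m ≥ 5.
Combining, 5^(m + 1) ≥ 18(m+1)^3.
This completes the induction.
Hence the smallest such n_0 is 5.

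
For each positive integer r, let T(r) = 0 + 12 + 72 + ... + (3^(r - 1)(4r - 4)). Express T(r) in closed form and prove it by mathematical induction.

We claim T(r) = 3^r(2r - 3) + 3 for all r ≥ 1.
For the base case r = 1: T(1) = 0, and the closed form gives 0. They agree.
Inductive step: assume the claim holds for r = j, so T(j) = 3^j(2j - 3) + 3.
Then T(j+1) = T(j) + (4·3^j·j) = (3^j(2j - 3) + 3) + (4·3^j·j).
Simplifying, T(j+1) = 6·3^j·j - 3·3^j + 3 = 3^(j+1)(2(j+1) - 3) + 3,
which is the closed form with r = j+1.
Hence, by induction on r, the claim holds for every r ≥ 1.

T(r) = 3^r(2r - 3) + 3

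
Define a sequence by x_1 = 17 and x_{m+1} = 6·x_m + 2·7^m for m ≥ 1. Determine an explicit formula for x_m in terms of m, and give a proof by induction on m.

Computing the first terms: x_1 = 17, x_2 = 116, x_3 = 794. This suggests x_m = 3·6^(m - 1) + 2·7^m.
When m = 1: the formula gives 17 = 17 = x_1.
Inductive step: suppose the statement holds for some p ≥ 1, so x_p = 3·6^(p - 1) + 2·7^p.
Then x_{p+1} = 6·x_p + 2·7^p = 6·(3·6^(p - 1) + 2·7^p) + 2·7^p = 3·6^p + 2·7^(p + 1) = 3·6^((p+1) - 1) + 2·7^(p+1),
which is the claimed formula at m = p+1.
Hence, by induction on m, the claim holds for every m ≥ 1.

x_m = 3·6^(m - 1) + 2·7^m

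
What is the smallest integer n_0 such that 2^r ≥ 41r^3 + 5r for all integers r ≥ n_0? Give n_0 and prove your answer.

n_0 = 18

At r = 17: 131072 < 201518, so the inequality fails and n_0 ≥ 18. We prove 2^r ≥ 41r^3 + 5r for all r ≥ 18.
Base case (r = 18): 2^r = 262144 and 41r^3 + 5r = 239202, so 262144 ≥ 239202.
Suppose the result is true for r = j, so 2^j ≥ 41j^3 + 5j.
Then 2^(j + 1) = 2·(2^j) ≥ 2·(41j^3 + 5j).
Also, for j ≥ 18 we have 2·(41j^3 + 5j) ≥ 41(j+1)^3 + 5(j+1), since 2·(41j^3 + 5j) − (41(j+1)^3 + 5(j+1)) = 41j^3 - 123j^2 - 118j - 46, which is nonnegative for all j ≥ 18.
Combining, 2^(j + 1) ≥ 41(j+1)^3 + 5(j+1).
This completes the induction.
Hence the smallest such n_0 is 18.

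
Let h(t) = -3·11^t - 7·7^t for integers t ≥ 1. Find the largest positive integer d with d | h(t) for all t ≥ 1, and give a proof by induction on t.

d = 2

Computing the first values: h(1) = -82 and h(2) = -706; gcd(-82, -706) = 2, so d ≤ 2.
We prove 2 | -3·11^t - 7·7^t for all t ≥ 1 by induction on t.
Base case (t = 1): h(1) = -82 = 2·(-41), so 2 | h(1).
Inductive step: suppose the statement holds for some i ≥ 1, i.e. 2 | h(i). Then
h(i+1) − 11·h(i) = (-3·11^(i+1) - 7·7^(i+1)) − 11·(-3·11^i - 7·7^i) = (-7)·7^i·(7 − 11) = (28)·7^i. Since 2 | h(i) by the inductive hypothesis, 2 | 11·h(i); and 2 | 28 since 28 = 2·14. Therefore 2 | h(i+1).
Hence, by induction on t, the claim holds for every t ≥ 1.
Therefore the largest such d is 2.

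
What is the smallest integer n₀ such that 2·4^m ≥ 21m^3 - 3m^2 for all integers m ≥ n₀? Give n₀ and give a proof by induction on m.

n₀ = 6

At m = 5: 2048 < 2550, so the inequality fails and n₀ ≥ 6. We prove 2·4^m ≥ 21m^3 - 3m^2 for all m ≥ 6.
When m = 6: 2·4^m = 8192 and 21m^3 - 3m^2 = 4428, so 8192 ≥ 4428.
Inductive step: assume the claim holds for m = j, so 2·4^j ≥ 21j^3 - 3j^2.
Then 2·4^(j + 1) = 4·(2·4^j) ≥ 4·(21j^3 - 3j^2).
Also, for j ≥ 6 we have 4·(21j^3 - 3j^2) ≥ 21(j+1)^3 - 3(j+1)^2, since 4·(21j^3 - 3j^2) − (21(j+1)^3 - 3(j+1)^2) = 63j^3 - 72j^2 - 57j - 18, which is nonnegative for all j ≥ 6.
Combining, 2·4^(j + 1) ≥ 21(j+1)^3 - 3(j+1)^2.
Hence, by induction on m, the claim holds for every m ≥ 6.
Hence the smallest such n₀ is 6.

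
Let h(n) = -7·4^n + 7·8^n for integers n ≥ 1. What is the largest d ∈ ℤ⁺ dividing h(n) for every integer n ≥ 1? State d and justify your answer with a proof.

d = 28

Computing the first values: h(1) = 28 and h(2) = 336; gcd(28, 336) = 28, so d ≤ 28.
We prove 28 | -7·4^n + 7·8^n for all n ≥ 1 by induction on n.
Base step (n = 1): h(1) = 28 = 28·(1), so 28 | h(1).
Inductive step: assume the claim holds for n = j, i.e. 28 | h(j). Then
h(j+1) − 8·h(j) = (-7·4^(j+1) + 7·8^(j+1)) − 8·(-7·4^j + 7·8^j) = (-7)·4^j·(4 − 8) = (28)·4^j. Since 28 | h(j) by the inductive hypothesis, 28 | 8·h(j); and 28 | 28 since 28 = 28·1. Therefore 28 | h(j+1).
By the principle of mathematical induction, the result holds for all n ≥ 1.
Therefore the largest such d is 28.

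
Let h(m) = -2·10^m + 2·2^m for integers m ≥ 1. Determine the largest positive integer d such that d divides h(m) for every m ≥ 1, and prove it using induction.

Computing the first values: h(1) = -16 and h(2) = -192; gcd(-16, -192) = 16, so d ≤ 16.
We prove 16 | -2·10^m + 2·2^m for all m ≥ 1 by induction on m.
Base step (m = 1): h(1) = -16 = 16·(-1), so 16 | h(1).
For the inductive step, assume it holds for an arbitrary j ≥ 1, i.e. 16 | h(j). Then
h(j+1) − 10·h(j) = (-2·10^(j+1) + 2·2^(j+1)) − 10·(-2·10^j + 2·2^j) = (2)·2^j·(2 − 10) = (-16)·2^j. Since 16 | h(j) by the inductive hypothesis, 16 | 10·h(j); and 16 | -16 since -16 = 16·-1. Therefore 16 | h(j+1).
This completes the induction.
Therefore the largest such d is 16.

d = 16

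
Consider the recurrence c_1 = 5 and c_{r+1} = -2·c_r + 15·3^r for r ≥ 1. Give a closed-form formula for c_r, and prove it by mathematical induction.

Computing the first terms: c_1 = 5, c_2 = 35, c_3 = 65. This suggests c_r = -(-2)^(r + 1) + 3^(r + 1).
Base case (r = 1): the formula gives 5 = 5 = c_1.
For the inductive step, assume it holds for an arbitrary k ≥ 1, so c_k = -(-2)^(k + 1) + 3^(k + 1).
Then c_{k+1} = -2·c_k + 15·3^k = -2·(-(-2)^(k + 1) + 3^(k + 1)) + 15·3^k = -(-2)^(k + 2) + 3^(k + 2) = -(-2)^((k+1) + 1) + 3^((k+1) + 1),
which is the claimed formula at r = k+1.
This completes the induction.

c_r = -(-2)^(r + 1) + 3^(r + 1)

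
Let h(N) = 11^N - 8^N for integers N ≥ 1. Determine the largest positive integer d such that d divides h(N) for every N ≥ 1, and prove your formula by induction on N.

d = 3

Computing the first values: h(1) = 3 and h(2) = 57; gcd(3, 57) = 3, so d ≤ 3.
We prove 3 | 11^N - 8^N for all N ≥ 1 by induction on N.
For the base case N = 1: h(1) = 3 = 3·(1), so 3 | h(1).
Inductive step: assume the claim holds for N = k, i.e. 3 | h(k). Then
11^{k+1} − 8^{k+1} = 11·11^k − 8·8^k = 11·(11^k − 8^k) + (3)·8^k. The first term is divisible by 3 by the inductive hypothesis, and the second term (3)·8^k is divisible by 3 since 3 | 3. Hence 3 | h(k+1).
By the principle of mathematical induction, the result holds for all N ≥ 1.
Therefore the largest such d is 3.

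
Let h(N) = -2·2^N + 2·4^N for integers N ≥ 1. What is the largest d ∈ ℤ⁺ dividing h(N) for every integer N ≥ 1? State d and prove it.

d = 4

Computing the first values: h(1) = 4 and h(2) = 24; gcd(4, 24) = 4, so d ≤ 4.
We prove 4 | -2·2^N + 2·4^N for all N ≥ 1 by induction on N.
For the base case N = 1: h(1) = 4 = 4·(1), so 4 | h(1).
For the inductive step, assume it holds for an arbitrary j ≥ 1, i.e. 4 | h(j). Then
h(j+1) − 4·h(j) = (-2·2^(j+1) + 2·4^(j+1)) − 4·(-2·2^j + 2·4^j) = (-2)·2^j·(2 − 4) = (4)·2^j. Since 4 | h(j) by the inductive hypothesis, 4 | 4·h(j); and 4 | 4 since 4 = 4·1. Therefore 4 | h(j+1).
This completes the induction.
Therefore the largest such d is 4.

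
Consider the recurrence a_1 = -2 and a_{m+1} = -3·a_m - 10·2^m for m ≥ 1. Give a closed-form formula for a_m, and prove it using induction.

Computing the first terms: a_1 = -2, a_2 = -14, a_3 = 2. This suggests a_m = 2(-3)^(m - 1) - 2^(m + 1).
Base case (m = 1): the formula gives -2 = -2 = a_1.
Inductive step: suppose the statement holds for some k ≥ 1, so a_k = 2(-3)^(k - 1) - 2^(k + 1).
Then a_{k+1} = -3·a_k - 10·2^k = -3·(2(-3)^(k - 1) - 2^(k + 1)) - 10·2^k = 2(-3)^k - 2^(k + 2) = 2(-3)^((k+1) - 1) - 2^((k+1) + 1),
which is the claimed formula at m = k+1.
By induction, the statement is established for all m ≥ 1.

a_m = 2(-3)^(m - 1) - 2^(m + 1)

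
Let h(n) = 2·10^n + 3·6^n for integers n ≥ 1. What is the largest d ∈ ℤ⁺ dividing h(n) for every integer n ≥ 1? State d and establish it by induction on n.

Computing the first values: h(1) = 38 and h(2) = 308; gcd(38, 308) = 2, so d ≤ 2.
We prove 2 | 2·10^n + 3·6^n for all n ≥ 1 by induction on n.
Base step (n = 1): h(1) = 38 = 2·(19), so 2 | h(1).
Inductive step: suppose the statement holds for some j ≥ 1, i.e. 2 | h(j). Then
h(j+1) − 10·h(j) = (2·10^(j+1) + 3·6^(j+1)) − 10·(2·10^j + 3·6^j) = (3)·6^j·(6 − 10) = (-12)·6^j. Since 2 | h(j) by the inductive hypothesis, 2 | 10·h(j); and 2 | -12 since -12 = 2·-6. Therefore 2 | h(j+1).
This completes the induction.
Therefore the largest such d is 2.

d = 2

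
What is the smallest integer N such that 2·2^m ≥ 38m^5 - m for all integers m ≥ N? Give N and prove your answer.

At m = 28: 536870912 < 653993956, so the inequality fails and N ≥ 29. We prove 2·2^m ≥ 38m^5 - m for all m ≥ 29.
For the base case m = 29: 2·2^m = 1073741824 and 38m^5 - m = 779423633, so 1073741824 ≥ 779423633.
For the inductive step, assume it holds for an arbitrary j ≥ 29, so 2·2^j ≥ 38j^5 - j.
Then 2·2^(j + 1) = 2·(2·2^j) ≥ 2·(38j^5 - j).
Also, for j ≥ 29 we have 2·(38j^5 - j) ≥ 38(j+1)^5 - (j+1), since 2·(38j^5 - j) − (38(j+1)^5 - (j+1)) = 38j^5 - 190j^4 - 380j^3 - 380j^2 - 191j - 37, which is nonnegative for all j ≥ 29.
Combining, 2·2^(j + 1) ≥ 38(j+1)^5 - (j+1).
By induction, the statement is established for all m ≥ 29.
Hence the smallest such N is 29.

N = 29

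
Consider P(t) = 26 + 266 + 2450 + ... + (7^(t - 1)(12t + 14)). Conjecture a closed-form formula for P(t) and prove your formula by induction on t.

We claim P(t) = 2·7^t(t + 1) - 2 for all t ≥ 1.
Base step (t = 1): P(1) = 26, and the closed form gives 26. They agree.
For the inductive step, assume it holds for an arbitrary j ≥ 1, so P(j) = 2·7^j(j + 1) - 2.
Then P(j+1) = P(j) + (7^j(12j + 26)) = (2·7^j(j + 1) - 2) + (7^j(12j + 26)).
Simplifying, P(j+1) = 14·7^j·j + 28·7^j - 2 = 2·7^(j+1)((j+1) + 1) - 2,
which is the closed form with t = j+1.
By the principle of mathematical induction, the result holds for all t ≥ 1.

P(t) = 2·7^t(t + 1) - 2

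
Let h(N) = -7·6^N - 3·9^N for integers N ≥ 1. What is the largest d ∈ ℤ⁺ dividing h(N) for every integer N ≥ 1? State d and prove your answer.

d = 3

Computing the first values: h(1) = -69 and h(2) = -495; gcd(-69, -495) = 3, so d ≤ 3.
We prove 3 | -7·6^N - 3·9^N for all N ≥ 1 by induction on N.
Base step (N = 1): h(1) = -69 = 3·(-23), so 3 | h(1).
For the inductive step, assume it holds for an arbitrary m ≥ 1, i.e. 3 | h(m). Then
h(m+1) − 9·h(m) = (-7·6^(m+1) - 3·9^(m+1)) − 9·(-7·6^m - 3·9^m) = (-7)·6^m·(6 − 9) = (21)·6^m. Since 3 | h(m) by the inductive hypothesis, 3 | 9·h(m); and 3 | 21 since 21 = 3·7. Therefore 3 | h(m+1).
By induction, the statement is established for all N ≥ 1.
Therefore the largest such d is 3.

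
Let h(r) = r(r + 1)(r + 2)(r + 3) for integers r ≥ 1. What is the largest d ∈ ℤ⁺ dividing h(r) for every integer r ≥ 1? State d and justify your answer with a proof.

d = 24

Computing the first values: h(1) = 24 and h(2) = 120; gcd(24, 120) = 24, so d ≤ 24.
We prove 24 | r(r + 1)(r + 2)(r + 3) for all r ≥ 1 by induction on r.
For the base case r = 1: h(1) = 24 = 24·(1), so 24 | h(1).
For the inductive step, assume it holds for an arbitrary j ≥ 1, i.e. 24 | h(j). Then
h(j+1) − h(j) = (j+1)·(j+2)·(j+3)·(j+4) − j·(j+1)·(j+2)·(j+3) = (j+1)·(j+2)·(j+3)·[(j+4) − j] = 4·(j+1)·(j+2)·(j+3). The product of 3 consecutive integers is divisible by (3)! = 6, so h(j+1) − h(j) is divisible by 4·6 = 24. By the inductive hypothesis 24 | h(j), hence 24 | h(j+1).
By induction, the statement is established for all r ≥ 1.
Therefore the largest such d is 24.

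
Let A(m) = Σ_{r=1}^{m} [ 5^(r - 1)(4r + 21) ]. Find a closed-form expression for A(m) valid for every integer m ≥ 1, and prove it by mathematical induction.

We claim A(m) = 5^m(m + 5) - 5 for all m ≥ 1.
For the base case m = 1: A(1) = 25, and the closed form gives 25. They agree.
Inductive step: assume the claim holds for m = r, so A(r) = 5^r(r + 5) - 5.
Then A(r+1) = A(r) + (5^r(4r + 25)) = (5^r(r + 5) - 5) + (5^r(4r + 25)).
Simplifying, A(r+1) = 5·5^r·r + 30·5^r - 5 = 5^(r+1)((r+1) + 5) - 5,
which is the closed form with m = r+1.
By induction, the statement is established for all m ≥ 1.

A(m) = 5^m(m + 5) - 5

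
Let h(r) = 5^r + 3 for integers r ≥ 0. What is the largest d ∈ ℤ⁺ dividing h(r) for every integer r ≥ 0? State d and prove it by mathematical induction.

d = 4

Computing the first values: h(0) = 4 and h(1) = 8; gcd(4, 8) = 4, so d ≤ 4.
We prove 4 | 5^r + 3 for all r ≥ 0 by induction on r.
For the base case r = 0: h(0) = 4 = 4·(1), so 4 | h(0).
Inductive step: suppose the statement holds for some i ≥ 0, i.e. 4 | h(i). Then
h(i+1) = 5^(i+1) + 3 = 5·(5^i + 3) - 12 = 5·h(i) - 12. The first term is divisible by 4 by the inductive hypothesis, and -12 is divisible by 4. Hence 4 | h(i+1).
By induction, the statement is established for all r ≥ 0.
Therefore the largest such d is 4.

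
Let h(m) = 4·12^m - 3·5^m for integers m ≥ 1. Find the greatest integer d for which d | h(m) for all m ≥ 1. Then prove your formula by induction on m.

Computing the first values: h(1) = 33 and h(2) = 501; gcd(33, 501) = 3, so d ≤ 3.
We prove 3 | 4·12^m - 3·5^m for all m ≥ 1 by induction on m.
Base step (m = 1): h(1) = 33 = 3·(11), so 3 | h(1).
Suppose the result is true for m = i, i.e. 3 | h(i). Then
h(i+1) − 12·h(i) = (4·12^(i+1) - 3·5^(i+1)) − 12·(4·12^i - 3·5^i) = (-3)·5^i·(5 − 12) = (21)·5^i. Since 3 | h(i) by the inductive hypothesis, 3 | 12·h(i); and 3 | 21 since 21 = 3·7. Therefore 3 | h(i+1).
This completes the induction.
Therefore the largest such d is 3.

d = 3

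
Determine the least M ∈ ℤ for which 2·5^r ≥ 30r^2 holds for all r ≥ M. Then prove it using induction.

At r = 3: 250 < 270, so the inequality fails and M ≥ 4. We prove 2·5^r ≥ 30r^2 for all r ≥ 4.
Base case (r = 4): 2·5^r = 1250 and 30r^2 = 480, so 1250 ≥ 480.
For the inductive step, assume it holds for an arbitrary j ≥ 4, so 2·5^j ≥ 30j^2.
Then 2·5^(j + 1) = 5·(2·5^j) ≥ 5·(30j^2).
Also, for j ≥ 4 we have 5·(30j^2) ≥ 30(j+1)^2, since 5 ≥ (1 + 1/j)^2 for all j ≥ 4.
Combining, 2·5^(j + 1) ≥ 30(j+1)^2.
Hence, by induction on r, the claim holds for every r ≥ 4.
Hence the smallest such M is 4.

M = 4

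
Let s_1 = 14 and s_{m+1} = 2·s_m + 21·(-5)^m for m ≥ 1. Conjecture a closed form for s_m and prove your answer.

s_m = -3(-5)^m - 2^(m - 1)

Computing the first terms: s_1 = 14, s_2 = -77, s_3 = 371. This suggests s_m = -3(-5)^m - 2^(m - 1).
For the base case m = 1: the formula gives 14 = 14 = s_1.
Suppose the result is true for m = j, so s_j = -3(-5)^j - 2^(j - 1).
Then s_{j+1} = 2·s_j + 21·(-5)^j = 2·(-3(-5)^j - 2^(j - 1)) + 21·(-5)^j = -3(-5)^(j + 1) - 2^j = -3(-5)^(j+1) - 2^((j+1) - 1),
which is the claimed formula at m = j+1.
By induction, the statement is established for all m ≥ 1.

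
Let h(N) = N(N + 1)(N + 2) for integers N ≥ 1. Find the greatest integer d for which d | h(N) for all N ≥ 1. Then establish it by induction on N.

Computing the first values: h(1) = 6 and h(2) = 24; gcd(6, 24) = 6, so d ≤ 6.
We prove 6 | N(N + 1)(N + 2) for all N ≥ 1 by induction on N.
Base step (N = 1): h(1) = 6 = 6·(1), so 6 | h(1).
Inductive step: suppose the statement holds for some m ≥ 1, i.e. 6 | h(m). Then
h(m+1) − h(m) = (m+1)·(m+2)·(m+3) − m·(m+1)·(m+2) = (m+1)·(m+2)·[(m+3) − m] = 3·(m+1)·(m+2). The product of 2 consecutive integers is divisible by (2)! = 2, so h(m+1) − h(m) is divisible by 3·2 = 6. By the inductive hypothesis 6 | h(m), hence 6 | h(m+1).
By the principle of mathematical induction, the result holds for all N ≥ 1.
Therefore the largest such d is 6.

d = 6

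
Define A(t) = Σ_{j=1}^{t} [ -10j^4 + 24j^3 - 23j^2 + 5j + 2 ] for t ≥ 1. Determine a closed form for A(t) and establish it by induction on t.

We claim A(t) = -t(2t^4 - t^3 - t^2 + 3t - 1) for all t ≥ 1.
When t = 1: A(1) = -2, and the closed form gives -2. They agree.
Inductive step: suppose the statement holds for some j ≥ 1, so A(j) = j(-2j^4 + j^3 + j^2 - 3j + 1).
Then A(j+1) = A(j) + (-10j^4 - 16j^3 - 11j^2 - 9j - 2) = (j(-2j^4 + j^3 + j^2 - 3j + 1)) + (-10j^4 - 16j^3 - 11j^2 - 9j - 2).
Simplifying, A(j+1) = -(j + 1)(2j^4 + 7j^3 + 8j^2 + 6j + 2) = -(j+1)(2(j+1)^4 - (j+1)^3 - (j+1)^2 + 3(j+1) - 1),
which is the closed form with t = j+1.
Hence, by induction on t, the claim holds for every t ≥ 1.

A(t) = -t(2t^4 - t^3 - t^2 + 3t - 1)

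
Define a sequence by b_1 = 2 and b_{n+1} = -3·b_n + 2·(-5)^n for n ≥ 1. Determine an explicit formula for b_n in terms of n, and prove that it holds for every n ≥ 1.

b_n = (-3)^n - (-5)^n

Computing the first terms: b_1 = 2, b_2 = -16, b_3 = 98. This suggests b_n = (-3)^n - (-5)^n.
Base step (n = 1): the formula gives 2 = 2 = b_1.
Inductive step: suppose the statement holds for some r ≥ 1, so b_r = (-3)^r - (-5)^r.
Then b_{r+1} = -3·b_r + 2·(-5)^r = -3·((-3)^r - (-5)^r) + 2·(-5)^r = (-3)^(r + 1) - (-5)^(r + 1),
which is the claimed formula at n = r+1.
This completes the induction.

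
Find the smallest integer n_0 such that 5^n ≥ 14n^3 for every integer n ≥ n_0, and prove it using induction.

At n = 4: 625 < 896, so the inequality fails and n_0 ≥ 5. We prove 5^n ≥ 14n^3 for all n ≥ 5.
When n = 5: 5^n = 3125 and 14n^3 = 1750, so 3125 ≥ 1750.
Inductive step: suppose the statement holds for some m ≥ 5, so 5^m ≥ 14m^3.
Then 5^(m + 1) = 5·(5^m) ≥ 5·(14m^3).
Also, for m ≥ 5 we have 5·(14m^3) ≥ 14(m+1)^3, since 5 ≥ (1 + 1/m)^3 for all m ≥ 5.
Combining, 5^(m + 1) ≥ 14(m+1)^3.
By the principle of mathematical induction, the result holds for all n ≥ 5.
Hence the smallest such n_0 is 5.

n_0 = 5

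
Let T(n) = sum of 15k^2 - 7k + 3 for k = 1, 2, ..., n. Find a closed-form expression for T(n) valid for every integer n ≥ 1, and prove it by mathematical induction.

T(n) = n(5n^2 + 4n + 2)

We claim T(n) = n(5n^2 + 4n + 2) for all n ≥ 1.
Base step (n = 1): T(1) = 11, and the closed form gives 11. They agree.
Suppose the result is true for n = k, so T(k) = k(5k^2 + 4k + 2).
Then T(k+1) = T(k) + (15k^2 + 23k + 11) = (k(5k^2 + 4k + 2)) + (15k^2 + 23k + 11).
Simplifying, T(k+1) = (k + 1)(5k^2 + 14k + 11) = (k+1)(5(k+1)^2 + 4(k+1) + 2),
which is the closed form with n = k+1.
Hence, by induction on n, the claim holds for every n ≥ 1.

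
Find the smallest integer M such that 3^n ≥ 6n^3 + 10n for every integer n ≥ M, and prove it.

M = 7

At n = 6: 729 < 1356, so the inequality fails and M ≥ 7. We prove 3^n ≥ 6n^3 + 10n for all n ≥ 7.
Base case (n = 7): 3^n = 2187 and 6n^3 + 10n = 2128, so 2187 ≥ 2128.
Inductive step: assume the claim holds for n = m, so 3^m ≥ 6m^3 + 10m.
Then 3^(m + 1) = 3·(3^m) ≥ 3·(6m^3 + 10m).
Also, for m ≥ 7 we have 3·(6m^3 + 10m) ≥ 6(m+1)^3 + 10(m+1), since 3·(6m^3 + 10m) − (6(m+1)^3 + 10(m+1)) = 12m^3 - 18m^2 + 2m - 16, which is nonnegative for all m ≥ 7.
Combining, 3^(m + 1) ≥ 6(m+1)^3 + 10(m+1).
Hence, by induction on n, the claim holds for every n ≥ 7.
Hence the smallest such M is 7.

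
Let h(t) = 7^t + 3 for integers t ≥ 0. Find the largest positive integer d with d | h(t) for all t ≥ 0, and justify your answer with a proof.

d = 2

Computing the first values: h(0) = 4 and h(1) = 10; gcd(4, 10) = 2, so d ≤ 2.
We prove 2 | 7^t + 3 for all t ≥ 0 by induction on t.
Base case (t = 0): h(0) = 4 = 2·(2), so 2 | h(0).
Inductive step: suppose the statement holds for some r ≥ 0, i.e. 2 | h(r). Then
h(r+1) = 7^(r+1) + 3 = 7·(7^r + 3) - 18 = 7·h(r) - 18. The first term is divisible by 2 by the inductive hypothesis, and -18 is divisible by 2. Hence 2 | h(r+1).
This completes the induction.
Therefore the largest such d is 2.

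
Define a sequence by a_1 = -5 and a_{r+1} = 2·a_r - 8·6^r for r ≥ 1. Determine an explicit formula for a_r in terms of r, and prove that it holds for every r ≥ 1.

Computing the first terms: a_1 = -5, a_2 = -58, a_3 = -404. This suggests a_r = 7·2^(r - 1) - 2·6^r.
Base case (r = 1): the formula gives -5 = -5 = a_1.
Inductive step: assume the claim holds for r = j, so a_j = 7·2^(j - 1) - 2·6^j.
Then a_{j+1} = 2·a_j - 8·6^j = 2·(7·2^(j - 1) - 2·6^j) - 8·6^j = 7·2^j - 2·6^(j + 1) = 7·2^((j+1) - 1) - 2·6^(j+1),
which is the claimed formula at r = j+1.
By the principle of mathematical induction, the result holds for all r ≥ 1.

a_r = 7·2^(r - 1) - 2·6^r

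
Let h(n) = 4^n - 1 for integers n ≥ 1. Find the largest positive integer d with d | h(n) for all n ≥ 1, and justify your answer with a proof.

d = 3

Computing the first values: h(1) = 3 and h(2) = 15; gcd(3, 15) = 3, so d ≤ 3.
We prove 3 | 4^n - 1 for all n ≥ 1 by induction on n.
When n = 1: h(1) = 3 = 3·(1), so 3 | h(1).
Inductive step: suppose the statement holds for some m ≥ 1, i.e. 3 | h(m). Then
4^{m+1} − 1^{m+1} = 4·4^m − 1·1^m = 4·(4^m − 1^m) + (3)·1^m. The first term is divisible by 3 by the inductive hypothesis, and the second term (3)·1^m is divisible by 3 since 3 | 3. Hence 3 | h(m+1).
This completes the induction.
Therefore the largest such d is 3.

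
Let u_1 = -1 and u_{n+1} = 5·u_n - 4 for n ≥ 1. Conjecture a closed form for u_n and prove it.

u_n = -2·5^(n - 1) + 1

Computing the first terms: u_1 = -1, u_2 = -9, u_3 = -49. This suggests u_n = -2·5^(n - 1) + 1.
When n = 1: the formula gives -1 = -1 = u_1.
Inductive step: assume the claim holds for n = m, so u_m = -2·5^(m - 1) + 1.
Then u_{m+1} = 5·u_m - 4 = 5·(-2·5^(m - 1) + 1) - 4 = -2·5^m + 1 = -2·5^((m+1) - 1) + 1,
which is the claimed formula at n = m+1.
This completes the induction.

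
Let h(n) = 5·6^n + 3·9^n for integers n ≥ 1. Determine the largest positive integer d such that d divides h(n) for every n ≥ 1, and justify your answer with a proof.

d = 3

Computing the first values: h(1) = 57 and h(2) = 423; gcd(57, 423) = 3, so d ≤ 3.
We prove 3 | 5·6^n + 3·9^n for all n ≥ 1 by induction on n.
Base step (n = 1): h(1) = 57 = 3·(19), so 3 | h(1).
Suppose the result is true for n = m, i.e. 3 | h(m). Then
h(m+1) − 9·h(m) = (5·6^(m+1) + 3·9^(m+1)) − 9·(5·6^m + 3·9^m) = (5)·6^m·(6 − 9) = (-15)·6^m. Since 3 | h(m) by the inductive hypothesis, 3 | 9·h(m); and 3 | -15 since -15 = 3·-5. Therefore 3 | h(m+1).
This completes the induction.
Therefore the largest such d is 3.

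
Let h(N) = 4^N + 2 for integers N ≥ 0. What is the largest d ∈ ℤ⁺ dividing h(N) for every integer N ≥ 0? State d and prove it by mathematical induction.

d = 3

Computing the first values: h(0) = 3 and h(1) = 6; gcd(3, 6) = 3, so d ≤ 3.
We prove 3 | 4^N + 2 for all N ≥ 0 by induction on N.
For the base case N = 0: h(0) = 3 = 3·(1), so 3 | h(0).
For the inductive step, assume it holds for an arbitrary r ≥ 0, i.e. 3 | h(r). Then
h(r+1) = 4^(r+1) + 2 = 4·(4^r + 2) - 6 = 4·h(r) - 6. The first term is divisible by 3 by the inductive hypothesis, and -6 is divisible by 3. Hence 3 | h(r+1).
This completes the induction.
Therefore the largest such d is 3.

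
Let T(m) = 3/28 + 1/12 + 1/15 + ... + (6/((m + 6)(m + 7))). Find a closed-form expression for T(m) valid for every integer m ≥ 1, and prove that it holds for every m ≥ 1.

We claim T(m) = 6m/(7(m + 7)) for all m ≥ 1.
Base step (m = 1): T(1) = 3/28, and the closed form gives 3/28. They agree.
For the inductive step, assume it holds for an arbitrary j ≥ 1, so T(j) = 6j/(7(j + 7)).
Then T(j+1) = T(j) + (6/((j + 7)(j + 8))) = (6j/(7(j + 7))) + (6/((j + 7)(j + 8))).
Simplifying, T(j+1) = 6(j + 1)/(7(j + 8)) = 6(j+1)/(7((j+1) + 7)),
which is the closed form with m = j+1.
By the principle of mathematical induction, the result holds for all m ≥ 1.

T(m) = 6m/(7(m + 7))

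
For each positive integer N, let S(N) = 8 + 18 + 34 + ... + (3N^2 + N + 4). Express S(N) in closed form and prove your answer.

We claim S(N) = N(N^2 + 2N + 5) for all N ≥ 1.
Base case (N = 1): S(1) = 8, and the closed form gives 8. They agree.
Suppose the result is true for N = r, so S(r) = r(r^2 + 2r + 5).
Then S(r+1) = S(r) + (r + 3(r + 1)^2 + 5) = (r(r^2 + 2r + 5)) + (r + 3(r + 1)^2 + 5).
Simplifying, S(r+1) = (r + 1)(r^2 + 4r + 8) = (r+1)((r+1)^2 + 2(r+1) + 5),
which is the closed form with N = r+1.
Hence, by induction on N, the claim holds for every N ≥ 1.

S(N) = N(N^2 + 2N + 5)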